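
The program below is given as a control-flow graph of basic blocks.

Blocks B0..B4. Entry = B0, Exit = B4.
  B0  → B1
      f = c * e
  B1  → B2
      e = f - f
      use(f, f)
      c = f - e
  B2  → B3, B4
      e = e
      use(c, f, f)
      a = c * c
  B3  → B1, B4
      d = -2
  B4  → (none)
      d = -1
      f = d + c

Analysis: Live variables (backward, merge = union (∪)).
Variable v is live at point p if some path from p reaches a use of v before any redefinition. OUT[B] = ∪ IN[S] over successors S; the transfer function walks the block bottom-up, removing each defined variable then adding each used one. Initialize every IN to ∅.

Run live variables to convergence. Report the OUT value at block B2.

Per-block solution:
  B0:   IN={c, e}   OUT={f}
  B1:   IN={f}   OUT={c, e, f}
  B2:   IN={c, e, f}   OUT={c, f}
  B3:   IN={c, f}   OUT={c, f}
  B4:   IN={c}   OUT={}

Merge at B2: OUT[B2] = IN[B3] ⊔ IN[B4] = {c, f}

Answer: {c, f}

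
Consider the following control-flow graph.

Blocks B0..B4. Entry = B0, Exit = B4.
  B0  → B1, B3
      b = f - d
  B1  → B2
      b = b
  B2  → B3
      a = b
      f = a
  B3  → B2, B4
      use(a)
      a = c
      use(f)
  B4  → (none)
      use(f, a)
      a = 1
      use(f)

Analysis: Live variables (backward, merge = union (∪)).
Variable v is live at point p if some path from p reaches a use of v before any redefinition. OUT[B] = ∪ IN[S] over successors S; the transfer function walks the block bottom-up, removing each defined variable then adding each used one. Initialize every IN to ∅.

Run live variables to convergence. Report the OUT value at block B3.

Answer: {a, b, c, f}

Trace:
Per-block solution:
  B0:  IN={a, c, d, f}  OUT={a, b, c, f}
  B1:  IN={b, c}  OUT={b, c}
  B2:  IN={b, c}  OUT={a, b, c, f}
  B3:  IN={a, b, c, f}  OUT={a, b, c, f}
  B4:  IN={a, f}  OUT={}

Merge at B3: OUT[B3] = IN[B2] ⊔ IN[B4] = {a, b, c, f}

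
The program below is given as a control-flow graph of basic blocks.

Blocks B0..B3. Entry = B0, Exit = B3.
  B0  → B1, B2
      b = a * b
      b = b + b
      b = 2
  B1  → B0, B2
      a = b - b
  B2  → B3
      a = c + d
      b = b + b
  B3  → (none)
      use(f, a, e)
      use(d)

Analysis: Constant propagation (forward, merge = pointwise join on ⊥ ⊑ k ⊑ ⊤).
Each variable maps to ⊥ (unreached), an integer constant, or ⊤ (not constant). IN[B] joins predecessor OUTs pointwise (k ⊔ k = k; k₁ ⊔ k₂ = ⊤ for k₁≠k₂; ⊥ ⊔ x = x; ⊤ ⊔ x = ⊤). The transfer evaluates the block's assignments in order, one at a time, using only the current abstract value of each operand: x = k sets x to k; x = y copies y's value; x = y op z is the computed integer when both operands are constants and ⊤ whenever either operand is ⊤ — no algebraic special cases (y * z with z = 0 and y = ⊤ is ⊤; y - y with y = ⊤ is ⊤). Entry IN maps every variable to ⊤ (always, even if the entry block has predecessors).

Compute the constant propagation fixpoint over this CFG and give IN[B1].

Answer: {a: ⊤, b: 2, c: ⊤, d: ⊤, e: ⊤, f: ⊤}

Working:
Per-block solution:
  B0:   IN=(all ⊤)   OUT={b:2; rest ⊤}
  B1:   IN={b:2; rest ⊤}   OUT={a:0, b:2; rest ⊤}
  B2:   IN={b:2; rest ⊤}   OUT={b:4; rest ⊤}
  B3:   IN={b:4; rest ⊤}   OUT={b:4; rest ⊤}

Merge at B1: IN[B1] = OUT[B0] = {a: ⊤, b: 2, c: ⊤, d: ⊤, e: ⊤, f: ⊤}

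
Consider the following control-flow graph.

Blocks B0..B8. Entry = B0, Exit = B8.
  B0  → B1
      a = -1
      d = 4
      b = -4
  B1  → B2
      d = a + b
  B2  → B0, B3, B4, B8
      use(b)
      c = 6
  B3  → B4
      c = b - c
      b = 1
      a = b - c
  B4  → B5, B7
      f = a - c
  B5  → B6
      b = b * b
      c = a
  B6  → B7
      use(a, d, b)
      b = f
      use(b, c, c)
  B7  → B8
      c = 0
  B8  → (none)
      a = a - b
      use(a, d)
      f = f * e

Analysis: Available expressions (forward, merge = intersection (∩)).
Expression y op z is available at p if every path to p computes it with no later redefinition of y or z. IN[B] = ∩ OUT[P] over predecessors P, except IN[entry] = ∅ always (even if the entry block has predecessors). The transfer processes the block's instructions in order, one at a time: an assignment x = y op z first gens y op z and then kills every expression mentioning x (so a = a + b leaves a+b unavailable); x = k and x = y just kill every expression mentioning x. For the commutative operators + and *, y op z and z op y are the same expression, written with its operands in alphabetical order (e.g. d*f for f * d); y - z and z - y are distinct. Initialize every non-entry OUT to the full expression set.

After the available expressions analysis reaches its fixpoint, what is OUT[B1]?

Answer: {a+b}

Working:
Per-block solution:
  B0:  IN={}  OUT={}
  B1:  IN={}  OUT={a+b}
  B2:  IN={a+b}  OUT={a+b}
  B3:  IN={a+b}  OUT={b-c}
  B4:  IN={}  OUT={a-c}
  B5:  IN={a-c}  OUT={}
  B6:  IN={}  OUT={}
  B7:  IN={}  OUT={}
  B8:  IN={}  OUT={}

Merge at B1: IN[B1] = OUT[B0] = {}
Applying B1's transfer function to that IN value gives OUT[B1] (row B1 above).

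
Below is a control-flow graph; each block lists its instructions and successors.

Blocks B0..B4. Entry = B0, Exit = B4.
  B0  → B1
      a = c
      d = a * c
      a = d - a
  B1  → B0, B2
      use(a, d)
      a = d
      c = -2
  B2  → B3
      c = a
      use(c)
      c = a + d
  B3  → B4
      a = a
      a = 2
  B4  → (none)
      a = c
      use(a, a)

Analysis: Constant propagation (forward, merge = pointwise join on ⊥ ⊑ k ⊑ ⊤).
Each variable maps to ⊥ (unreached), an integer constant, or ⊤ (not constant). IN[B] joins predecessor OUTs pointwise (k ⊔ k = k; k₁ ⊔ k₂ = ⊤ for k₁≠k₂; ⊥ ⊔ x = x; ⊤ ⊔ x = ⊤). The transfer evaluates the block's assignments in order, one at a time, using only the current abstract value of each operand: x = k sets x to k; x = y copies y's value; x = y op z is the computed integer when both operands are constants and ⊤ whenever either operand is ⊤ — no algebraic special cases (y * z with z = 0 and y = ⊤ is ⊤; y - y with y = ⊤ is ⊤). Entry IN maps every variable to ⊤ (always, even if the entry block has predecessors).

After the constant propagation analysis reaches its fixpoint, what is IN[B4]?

Answer: {a: 2, b: ⊤, c: ⊤, d: ⊤, e: ⊤, f: ⊤}

Working:
Fixpoint table:
  B0:   IN=(all ⊤)   OUT=(all ⊤)
  B1:   IN=(all ⊤)   OUT={c:-2; rest ⊤}
  B2:   IN={c:-2; rest ⊤}   OUT=(all ⊤)
  B3:   IN=(all ⊤)   OUT={a:2; rest ⊤}
  B4:   IN={a:2; rest ⊤}   OUT=(all ⊤)

Merge at B4: IN[B4] = OUT[B3] = {a: 2, b: ⊤, c: ⊤, d: ⊤, e: ⊤, f: ⊤}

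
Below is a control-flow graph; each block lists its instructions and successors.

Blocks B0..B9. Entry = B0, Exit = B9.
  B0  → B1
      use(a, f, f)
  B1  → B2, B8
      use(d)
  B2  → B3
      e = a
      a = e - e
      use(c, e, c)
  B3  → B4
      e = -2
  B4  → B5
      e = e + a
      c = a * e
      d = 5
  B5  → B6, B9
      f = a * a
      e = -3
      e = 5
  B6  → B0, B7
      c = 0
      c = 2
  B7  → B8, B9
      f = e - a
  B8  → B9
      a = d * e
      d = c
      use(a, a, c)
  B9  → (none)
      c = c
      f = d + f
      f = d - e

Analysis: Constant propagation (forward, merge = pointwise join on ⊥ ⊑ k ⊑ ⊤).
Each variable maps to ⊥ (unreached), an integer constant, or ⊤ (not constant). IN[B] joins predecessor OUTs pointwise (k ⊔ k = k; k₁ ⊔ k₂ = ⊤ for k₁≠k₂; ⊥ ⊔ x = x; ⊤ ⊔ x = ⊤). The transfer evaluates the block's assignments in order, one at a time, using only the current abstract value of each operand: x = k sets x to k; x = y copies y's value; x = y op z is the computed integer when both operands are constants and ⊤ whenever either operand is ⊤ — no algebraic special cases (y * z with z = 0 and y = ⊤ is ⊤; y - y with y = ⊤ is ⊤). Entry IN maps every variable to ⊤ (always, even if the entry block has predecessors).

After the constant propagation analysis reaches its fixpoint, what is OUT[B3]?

Converged values:
  B0: | IN=(all ⊤) | OUT=(all ⊤)
  B1: | IN=(all ⊤) | OUT=(all ⊤)
  B2: | IN=(all ⊤) | OUT=(all ⊤)
  B3: | IN=(all ⊤) | OUT={e:-2; rest ⊤}
  B4: | IN={e:-2; rest ⊤} | OUT={d:5; rest ⊤}
  B5: | IN={d:5; rest ⊤} | OUT={d:5, e:5; rest ⊤}
  B6: | IN={d:5, e:5; rest ⊤} | OUT={c:2, d:5, e:5; rest ⊤}
  B7: | IN={c:2, d:5, e:5; rest ⊤} | OUT={c:2, d:5, e:5; rest ⊤}
  B8: | IN=(all ⊤) | OUT=(all ⊤)
  B9: | IN=(all ⊤) | OUT=(all ⊤)

Merge at B3: IN[B3] = OUT[B2] = {a: ⊤, b: ⊤, c: ⊤, d: ⊤, e: ⊤, f: ⊤}
Applying B3's transfer function to that IN value gives OUT[B3] (row B3 above).

Answer: {a: ⊤, b: ⊤, c: ⊤, d: ⊤, e: -2, f: ⊤}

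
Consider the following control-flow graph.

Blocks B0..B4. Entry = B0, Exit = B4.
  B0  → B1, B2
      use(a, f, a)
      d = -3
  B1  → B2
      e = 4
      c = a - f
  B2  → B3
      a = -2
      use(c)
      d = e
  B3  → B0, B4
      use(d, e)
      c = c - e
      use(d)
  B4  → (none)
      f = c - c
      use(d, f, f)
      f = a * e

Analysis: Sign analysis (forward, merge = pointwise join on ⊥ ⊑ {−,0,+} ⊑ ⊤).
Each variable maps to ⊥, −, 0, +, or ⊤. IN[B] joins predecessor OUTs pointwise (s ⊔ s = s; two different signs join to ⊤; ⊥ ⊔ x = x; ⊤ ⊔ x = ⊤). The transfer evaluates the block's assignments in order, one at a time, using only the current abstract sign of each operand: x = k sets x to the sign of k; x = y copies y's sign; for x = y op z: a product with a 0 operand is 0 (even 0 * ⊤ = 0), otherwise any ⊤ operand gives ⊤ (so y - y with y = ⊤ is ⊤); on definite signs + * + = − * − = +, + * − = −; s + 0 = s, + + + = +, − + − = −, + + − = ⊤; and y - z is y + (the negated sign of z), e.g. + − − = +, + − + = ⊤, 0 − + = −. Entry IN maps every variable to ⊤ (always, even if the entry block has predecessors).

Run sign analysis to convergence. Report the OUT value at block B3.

Answer: {a: -, b: ⊤, c: ⊤, d: ⊤, e: ⊤, f: ⊤}

Working:
Converged values:
  B0:  IN=(all ⊤)  OUT={d:-; rest ⊤}
  B1:  IN={d:-; rest ⊤}  OUT={d:-, e:+; rest ⊤}
  B2:  IN={d:-; rest ⊤}  OUT={a:-; rest ⊤}
  B3:  IN={a:-; rest ⊤}  OUT={a:-; rest ⊤}
  B4:  IN={a:-; rest ⊤}  OUT={a:-; rest ⊤}

Merge at B3: IN[B3] = OUT[B2] = {a: -, b: ⊤, c: ⊤, d: ⊤, e: ⊤, f: ⊤}
Applying B3's transfer function to that IN value gives OUT[B3] (row B3 above).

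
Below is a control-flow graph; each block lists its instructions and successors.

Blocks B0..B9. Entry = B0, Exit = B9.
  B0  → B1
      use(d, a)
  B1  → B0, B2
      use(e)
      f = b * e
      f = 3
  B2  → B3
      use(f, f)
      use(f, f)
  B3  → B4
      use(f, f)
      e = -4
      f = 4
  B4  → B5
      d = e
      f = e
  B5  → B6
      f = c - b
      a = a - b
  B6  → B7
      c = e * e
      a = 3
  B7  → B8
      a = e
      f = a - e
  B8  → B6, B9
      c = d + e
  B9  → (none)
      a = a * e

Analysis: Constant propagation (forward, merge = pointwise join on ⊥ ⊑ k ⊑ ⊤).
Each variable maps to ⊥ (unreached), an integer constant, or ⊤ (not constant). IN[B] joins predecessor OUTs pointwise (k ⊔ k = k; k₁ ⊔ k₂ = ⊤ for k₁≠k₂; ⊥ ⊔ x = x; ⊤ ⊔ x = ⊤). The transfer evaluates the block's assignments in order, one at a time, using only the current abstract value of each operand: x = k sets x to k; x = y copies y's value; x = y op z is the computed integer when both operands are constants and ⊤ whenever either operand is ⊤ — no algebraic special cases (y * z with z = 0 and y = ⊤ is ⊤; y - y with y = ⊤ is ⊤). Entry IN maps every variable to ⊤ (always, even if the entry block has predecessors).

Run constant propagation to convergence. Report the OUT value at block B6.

Answer: {a: 3, b: ⊤, c: 16, d: -4, e: -4, f: ⊤}

Trace:
Converged values:
  B0:   IN=(all ⊤)   OUT=(all ⊤)
  B1:   IN=(all ⊤)   OUT={f:3; rest ⊤}
  B2:   IN={f:3; rest ⊤}   OUT={f:3; rest ⊤}
  B3:   IN={f:3; rest ⊤}   OUT={e:-4, f:4; rest ⊤}
  B4:   IN={e:-4, f:4; rest ⊤}   OUT={d:-4, e:-4, f:-4; rest ⊤}
  B5:   IN={d:-4, e:-4, f:-4; rest ⊤}   OUT={d:-4, e:-4; rest ⊤}
  B6:   IN={d:-4, e:-4; rest ⊤}   OUT={a:3, c:16, d:-4, e:-4; rest ⊤}
  B7:   IN={a:3, c:16, d:-4, e:-4; rest ⊤}   OUT={a:-4, c:16, d:-4, e:-4, f:0; rest ⊤}
  B8:   IN={a:-4, c:16, d:-4, e:-4, f:0; rest ⊤}   OUT={a:-4, c:-8, d:-4, e:-4, f:0; rest ⊤}
  B9:   IN={a:-4, c:-8, d:-4, e:-4, f:0; rest ⊤}   OUT={a:16, c:-8, d:-4, e:-4, f:0; rest ⊤}

Merge at B6: IN[B6] = OUT[B5] ⊔ OUT[B8] = {a: ⊤, b: ⊤, c: ⊤, d: -4, e: -4, f: ⊤}
Applying B6's transfer function to that IN value gives OUT[B6] (row B6 above).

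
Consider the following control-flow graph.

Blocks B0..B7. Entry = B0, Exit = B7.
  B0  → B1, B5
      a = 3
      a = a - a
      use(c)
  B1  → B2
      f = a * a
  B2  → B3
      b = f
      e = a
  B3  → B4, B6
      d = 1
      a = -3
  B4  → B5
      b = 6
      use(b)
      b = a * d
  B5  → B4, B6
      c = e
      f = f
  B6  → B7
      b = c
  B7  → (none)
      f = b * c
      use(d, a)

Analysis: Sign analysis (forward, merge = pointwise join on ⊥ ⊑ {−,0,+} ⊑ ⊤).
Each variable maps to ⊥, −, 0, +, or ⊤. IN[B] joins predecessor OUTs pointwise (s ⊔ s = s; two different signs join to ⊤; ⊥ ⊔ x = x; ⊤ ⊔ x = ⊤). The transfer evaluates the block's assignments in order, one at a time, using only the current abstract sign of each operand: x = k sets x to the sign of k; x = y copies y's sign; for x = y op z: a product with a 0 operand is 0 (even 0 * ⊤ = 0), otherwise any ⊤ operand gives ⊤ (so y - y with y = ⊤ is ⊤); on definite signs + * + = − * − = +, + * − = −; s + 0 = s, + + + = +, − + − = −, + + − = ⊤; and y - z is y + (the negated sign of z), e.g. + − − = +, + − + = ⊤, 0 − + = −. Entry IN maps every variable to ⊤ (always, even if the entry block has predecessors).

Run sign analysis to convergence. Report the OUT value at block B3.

Fixpoint table:
  B0: | IN=(all ⊤) | OUT=(all ⊤)
  B1: | IN=(all ⊤) | OUT=(all ⊤)
  B2: | IN=(all ⊤) | OUT=(all ⊤)
  B3: | IN=(all ⊤) | OUT={a:-, d:+; rest ⊤}
  B4: | IN=(all ⊤) | OUT=(all ⊤)
  B5: | IN=(all ⊤) | OUT=(all ⊤)
  B6: | IN=(all ⊤) | OUT=(all ⊤)
  B7: | IN=(all ⊤) | OUT=(all ⊤)

Merge at B3: IN[B3] = OUT[B2] = {a: ⊤, b: ⊤, c: ⊤, d: ⊤, e: ⊤, f: ⊤}
Applying B3's transfer function to that IN value gives OUT[B3] (row B3 above).

Answer: {a: -, b: ⊤, c: ⊤, d: +, e: ⊤, f: ⊤}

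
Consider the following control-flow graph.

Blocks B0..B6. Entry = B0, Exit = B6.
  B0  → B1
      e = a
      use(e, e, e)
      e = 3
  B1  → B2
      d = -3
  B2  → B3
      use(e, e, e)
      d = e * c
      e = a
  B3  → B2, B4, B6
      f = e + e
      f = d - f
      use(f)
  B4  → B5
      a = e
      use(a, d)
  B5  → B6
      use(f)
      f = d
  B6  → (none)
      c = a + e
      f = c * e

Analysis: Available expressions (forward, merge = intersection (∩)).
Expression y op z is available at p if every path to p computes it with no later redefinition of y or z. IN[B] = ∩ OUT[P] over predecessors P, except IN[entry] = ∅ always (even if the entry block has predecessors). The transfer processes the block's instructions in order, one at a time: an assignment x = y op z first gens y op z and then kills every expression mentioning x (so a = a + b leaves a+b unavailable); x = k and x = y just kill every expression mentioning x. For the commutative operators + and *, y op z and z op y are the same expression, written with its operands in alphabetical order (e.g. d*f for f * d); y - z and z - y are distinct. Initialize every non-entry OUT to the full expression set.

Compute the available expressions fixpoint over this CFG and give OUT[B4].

Per-block solution:
  B0:  IN={}  OUT={}
  B1:  IN={}  OUT={}
  B2:  IN={}  OUT={}
  B3:  IN={}  OUT={e+e}
  B4:  IN={e+e}  OUT={e+e}
  B5:  IN={e+e}  OUT={e+e}
  B6:  IN={e+e}  OUT={a+e, c*e, e+e}

Merge at B4: IN[B4] = OUT[B3] = {e+e}
Applying B4's transfer function to that IN value gives OUT[B4] (row B4 above).

Answer: {e+e}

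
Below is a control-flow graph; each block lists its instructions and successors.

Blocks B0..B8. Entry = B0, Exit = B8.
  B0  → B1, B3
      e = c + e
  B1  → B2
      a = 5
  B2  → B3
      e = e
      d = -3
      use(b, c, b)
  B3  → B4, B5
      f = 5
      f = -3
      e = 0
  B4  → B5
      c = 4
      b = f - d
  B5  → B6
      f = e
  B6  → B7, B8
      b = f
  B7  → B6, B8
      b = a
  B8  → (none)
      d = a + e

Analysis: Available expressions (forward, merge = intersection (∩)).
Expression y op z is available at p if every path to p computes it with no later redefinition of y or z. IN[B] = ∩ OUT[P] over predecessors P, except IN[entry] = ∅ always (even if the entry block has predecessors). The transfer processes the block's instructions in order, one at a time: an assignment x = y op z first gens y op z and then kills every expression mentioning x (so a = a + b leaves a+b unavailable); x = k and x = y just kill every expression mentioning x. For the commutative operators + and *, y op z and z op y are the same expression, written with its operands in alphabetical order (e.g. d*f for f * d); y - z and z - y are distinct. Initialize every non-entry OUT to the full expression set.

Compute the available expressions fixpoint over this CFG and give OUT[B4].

Answer: {f-d}

Trace:
Converged values:
  B0:   IN={}   OUT={}
  B1:   IN={}   OUT={}
  B2:   IN={}   OUT={}
  B3:   IN={}   OUT={}
  B4:   IN={}   OUT={f-d}
  B5:   IN={}   OUT={}
  B6:   IN={}   OUT={}
  B7:   IN={}   OUT={}
  B8:   IN={}   OUT={a+e}

Merge at B4: IN[B4] = OUT[B3] = {}
Applying B4's transfer function to that IN value gives OUT[B4] (row B4 above).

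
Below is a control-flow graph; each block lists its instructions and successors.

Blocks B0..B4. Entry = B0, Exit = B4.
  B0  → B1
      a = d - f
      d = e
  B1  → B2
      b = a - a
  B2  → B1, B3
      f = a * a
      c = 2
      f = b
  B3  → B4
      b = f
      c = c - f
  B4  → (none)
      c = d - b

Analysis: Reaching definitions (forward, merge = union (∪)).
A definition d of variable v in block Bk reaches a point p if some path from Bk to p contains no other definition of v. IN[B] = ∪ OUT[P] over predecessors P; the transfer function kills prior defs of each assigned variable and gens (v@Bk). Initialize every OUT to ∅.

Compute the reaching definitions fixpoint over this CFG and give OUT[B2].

Fixpoint table:
  B0: | IN={} | OUT={a@B0, d@B0}
  B1: | IN={a@B0, b@B1, c@B2, d@B0, f@B2} | OUT={a@B0, b@B1, c@B2, d@B0, f@B2}
  B2: | IN={a@B0, b@B1, c@B2, d@B0, f@B2} | OUT={a@B0, b@B1, c@B2, d@B0, f@B2}
  B3: | IN={a@B0, b@B1, c@B2, d@B0, f@B2} | OUT={a@B0, b@B3, c@B3, d@B0, f@B2}
  B4: | IN={a@B0, b@B3, c@B3, d@B0, f@B2} | OUT={a@B0, b@B3, c@B4, d@B0, f@B2}

Merge at B2: IN[B2] = OUT[B1] = {a@B0, b@B1, c@B2, d@B0, f@B2}
Applying B2's transfer function to that IN value gives OUT[B2] (row B2 above).

Answer: {a@B0, b@B1, c@B2, d@B0, f@B2}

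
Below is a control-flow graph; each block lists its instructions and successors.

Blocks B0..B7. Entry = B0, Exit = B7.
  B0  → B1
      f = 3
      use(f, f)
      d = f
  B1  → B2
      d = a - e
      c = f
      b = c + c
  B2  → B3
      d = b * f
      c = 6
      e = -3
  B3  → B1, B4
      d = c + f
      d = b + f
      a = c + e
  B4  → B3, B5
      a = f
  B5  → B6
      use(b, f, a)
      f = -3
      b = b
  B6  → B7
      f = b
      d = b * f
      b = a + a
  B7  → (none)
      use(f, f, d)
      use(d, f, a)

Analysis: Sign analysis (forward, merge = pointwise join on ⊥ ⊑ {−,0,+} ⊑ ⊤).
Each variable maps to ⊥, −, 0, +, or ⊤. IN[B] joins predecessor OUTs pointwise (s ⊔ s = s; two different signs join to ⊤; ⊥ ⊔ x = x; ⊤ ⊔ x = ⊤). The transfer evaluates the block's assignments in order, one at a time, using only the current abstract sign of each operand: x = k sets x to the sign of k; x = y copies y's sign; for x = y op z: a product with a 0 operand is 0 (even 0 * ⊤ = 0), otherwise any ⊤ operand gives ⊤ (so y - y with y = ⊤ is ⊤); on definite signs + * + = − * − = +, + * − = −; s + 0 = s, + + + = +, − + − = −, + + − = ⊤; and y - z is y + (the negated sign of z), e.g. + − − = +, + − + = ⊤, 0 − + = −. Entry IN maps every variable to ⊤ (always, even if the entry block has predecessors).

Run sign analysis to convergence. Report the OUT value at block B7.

Fixpoint table:
  B0: | IN=(all ⊤) | OUT={d:+, f:+; rest ⊤}
  B1: | IN={d:+, f:+; rest ⊤} | OUT={b:+, c:+, f:+; rest ⊤}
  B2: | IN={b:+, c:+, f:+; rest ⊤} | OUT={b:+, c:+, d:+, e:-, f:+; rest ⊤}
  B3: | IN={b:+, c:+, d:+, e:-, f:+; rest ⊤} | OUT={b:+, c:+, d:+, e:-, f:+; rest ⊤}
  B4: | IN={b:+, c:+, d:+, e:-, f:+; rest ⊤} | OUT={a:+, b:+, c:+, d:+, e:-, f:+; rest ⊤}
  B5: | IN={a:+, b:+, c:+, d:+, e:-, f:+; rest ⊤} | OUT={a:+, b:+, c:+, d:+, e:-, f:-; rest ⊤}
  B6: | IN={a:+, b:+, c:+, d:+, e:-, f:-; rest ⊤} | OUT={a:+, b:+, c:+, d:+, e:-, f:+; rest ⊤}
  B7: | IN={a:+, b:+, c:+, d:+, e:-, f:+; rest ⊤} | OUT={a:+, b:+, c:+, d:+, e:-, f:+; rest ⊤}

Merge at B7: IN[B7] = OUT[B6] = {a: +, b: +, c: +, d: +, e: -, f: +}
Applying B7's transfer function to that IN value gives OUT[B7] (row B7 above).

Answer: {a: +, b: +, c: +, d: +, e: -, f: +}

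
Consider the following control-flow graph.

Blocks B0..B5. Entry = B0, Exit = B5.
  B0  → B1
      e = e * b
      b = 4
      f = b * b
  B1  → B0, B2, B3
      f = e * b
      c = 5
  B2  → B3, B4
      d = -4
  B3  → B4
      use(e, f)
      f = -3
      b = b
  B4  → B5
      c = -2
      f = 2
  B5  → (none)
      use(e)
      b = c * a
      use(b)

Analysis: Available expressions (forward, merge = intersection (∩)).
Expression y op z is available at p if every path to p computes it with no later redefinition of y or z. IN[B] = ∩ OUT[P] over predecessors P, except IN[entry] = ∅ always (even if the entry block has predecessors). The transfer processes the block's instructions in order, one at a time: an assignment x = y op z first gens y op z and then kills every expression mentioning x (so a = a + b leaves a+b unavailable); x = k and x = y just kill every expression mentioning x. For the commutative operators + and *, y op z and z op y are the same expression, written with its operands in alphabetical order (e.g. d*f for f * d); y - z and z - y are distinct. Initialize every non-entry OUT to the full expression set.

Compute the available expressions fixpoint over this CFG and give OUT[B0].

Answer: {b*b}

Working:
Converged values:
  B0:   IN={}   OUT={b*b}
  B1:   IN={b*b}   OUT={b*b, b*e}
  B2:   IN={b*b, b*e}   OUT={b*b, b*e}
  B3:   IN={b*b, b*e}   OUT={}
  B4:   IN={}   OUT={}
  B5:   IN={}   OUT={a*c}

Merge at B0 (entry node, so the boundary value {} is joined with the incoming edge(s)): IN[B0] = {} ∩ OUT[B1] = {}
Applying B0's transfer function to that IN value gives OUT[B0] (row B0 above).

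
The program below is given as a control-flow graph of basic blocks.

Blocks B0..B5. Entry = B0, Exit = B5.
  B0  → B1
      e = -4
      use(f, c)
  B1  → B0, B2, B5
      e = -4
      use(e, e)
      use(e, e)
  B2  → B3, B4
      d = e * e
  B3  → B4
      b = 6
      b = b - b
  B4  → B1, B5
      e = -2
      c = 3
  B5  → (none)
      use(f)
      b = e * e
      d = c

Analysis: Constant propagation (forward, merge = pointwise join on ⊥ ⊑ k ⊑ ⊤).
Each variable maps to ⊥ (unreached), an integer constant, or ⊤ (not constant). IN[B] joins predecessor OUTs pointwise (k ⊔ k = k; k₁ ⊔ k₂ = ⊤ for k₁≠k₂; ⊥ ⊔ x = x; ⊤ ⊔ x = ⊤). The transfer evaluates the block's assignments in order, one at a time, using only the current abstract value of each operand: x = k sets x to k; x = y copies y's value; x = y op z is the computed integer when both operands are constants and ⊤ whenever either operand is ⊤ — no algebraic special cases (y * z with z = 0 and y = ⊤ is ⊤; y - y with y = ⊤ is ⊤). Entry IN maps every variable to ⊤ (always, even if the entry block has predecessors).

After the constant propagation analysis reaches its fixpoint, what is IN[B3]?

Answer: {a: ⊤, b: ⊤, c: ⊤, d: 16, e: -4, f: ⊤}

Working:
Per-block solution:
  B0:   IN=(all ⊤)   OUT={e:-4; rest ⊤}
  B1:   IN=(all ⊤)   OUT={e:-4; rest ⊤}
  B2:   IN={e:-4; rest ⊤}   OUT={d:16, e:-4; rest ⊤}
  B3:   IN={d:16, e:-4; rest ⊤}   OUT={b:0, d:16, e:-4; rest ⊤}
  B4:   IN={d:16, e:-4; rest ⊤}   OUT={c:3, d:16, e:-2; rest ⊤}
  B5:   IN=(all ⊤)   OUT=(all ⊤)

Merge at B3: IN[B3] = OUT[B2] = {a: ⊤, b: ⊤, c: ⊤, d: 16, e: -4, f: ⊤}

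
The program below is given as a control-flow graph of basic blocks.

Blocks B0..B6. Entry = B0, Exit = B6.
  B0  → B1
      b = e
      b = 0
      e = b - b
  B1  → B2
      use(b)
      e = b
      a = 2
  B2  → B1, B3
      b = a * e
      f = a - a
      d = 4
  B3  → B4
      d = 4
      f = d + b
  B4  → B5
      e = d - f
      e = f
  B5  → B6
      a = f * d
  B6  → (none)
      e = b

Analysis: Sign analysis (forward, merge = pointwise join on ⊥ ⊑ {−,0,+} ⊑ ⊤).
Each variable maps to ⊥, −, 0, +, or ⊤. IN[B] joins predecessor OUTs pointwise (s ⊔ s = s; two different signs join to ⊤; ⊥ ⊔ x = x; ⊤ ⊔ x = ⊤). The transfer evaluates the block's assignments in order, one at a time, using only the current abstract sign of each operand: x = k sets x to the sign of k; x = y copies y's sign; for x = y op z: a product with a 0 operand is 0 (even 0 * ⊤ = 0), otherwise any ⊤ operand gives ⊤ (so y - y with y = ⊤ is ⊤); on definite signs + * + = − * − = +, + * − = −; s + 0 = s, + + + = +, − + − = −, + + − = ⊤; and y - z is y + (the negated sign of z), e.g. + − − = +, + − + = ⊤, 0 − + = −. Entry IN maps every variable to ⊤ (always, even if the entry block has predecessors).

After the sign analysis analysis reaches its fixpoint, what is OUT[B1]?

Answer: {a: +, b: 0, c: ⊤, d: ⊤, e: 0, f: ⊤}

Working:
Converged values:
  B0: | IN=(all ⊤) | OUT={b:0, e:0; rest ⊤}
  B1: | IN={b:0, e:0; rest ⊤} | OUT={a:+, b:0, e:0; rest ⊤}
  B2: | IN={a:+, b:0, e:0; rest ⊤} | OUT={a:+, b:0, d:+, e:0; rest ⊤}
  B3: | IN={a:+, b:0, d:+, e:0; rest ⊤} | OUT={a:+, b:0, d:+, e:0, f:+; rest ⊤}
  B4: | IN={a:+, b:0, d:+, e:0, f:+; rest ⊤} | OUT={a:+, b:0, d:+, e:+, f:+; rest ⊤}
  B5: | IN={a:+, b:0, d:+, e:+, f:+; rest ⊤} | OUT={a:+, b:0, d:+, e:+, f:+; rest ⊤}
  B6: | IN={a:+, b:0, d:+, e:+, f:+; rest ⊤} | OUT={a:+, b:0, d:+, e:0, f:+; rest ⊤}

Merge at B1: IN[B1] = OUT[B0] ⊔ OUT[B2] = {a: ⊤, b: 0, c: ⊤, d: ⊤, e: 0, f: ⊤}
Applying B1's transfer function to that IN value gives OUT[B1] (row B1 above).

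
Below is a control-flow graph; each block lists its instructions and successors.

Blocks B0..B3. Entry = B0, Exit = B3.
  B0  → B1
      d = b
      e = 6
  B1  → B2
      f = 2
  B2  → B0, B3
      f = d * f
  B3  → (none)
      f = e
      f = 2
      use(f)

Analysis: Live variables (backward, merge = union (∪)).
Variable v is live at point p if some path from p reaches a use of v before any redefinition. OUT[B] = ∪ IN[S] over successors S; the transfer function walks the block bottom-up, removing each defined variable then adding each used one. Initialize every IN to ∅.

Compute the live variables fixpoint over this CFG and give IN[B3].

Per-block solution:
  B0:  IN={b}  OUT={b, d, e}
  B1:  IN={b, d, e}  OUT={b, d, e, f}
  B2:  IN={b, d, e, f}  OUT={b, e}
  B3:  IN={e}  OUT={}

B3 is the boundary node: OUT[B3] = {}
Applying B3's transfer function to that OUT value gives IN[B3] (row B3 above).

Answer: {e}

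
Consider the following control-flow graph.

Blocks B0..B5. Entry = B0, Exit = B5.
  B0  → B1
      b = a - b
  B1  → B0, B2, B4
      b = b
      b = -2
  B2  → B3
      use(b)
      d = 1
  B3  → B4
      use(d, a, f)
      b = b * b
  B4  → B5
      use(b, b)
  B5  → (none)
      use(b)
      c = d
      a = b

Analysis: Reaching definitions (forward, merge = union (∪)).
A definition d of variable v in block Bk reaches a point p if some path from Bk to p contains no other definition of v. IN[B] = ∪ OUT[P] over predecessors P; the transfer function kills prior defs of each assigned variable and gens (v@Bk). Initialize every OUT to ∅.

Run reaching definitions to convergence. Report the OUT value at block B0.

Answer: {b@B0}

Working:
Fixpoint table:
  B0:  IN={b@B1}  OUT={b@B0}
  B1:  IN={b@B0}  OUT={b@B1}
  B2:  IN={b@B1}  OUT={b@B1, d@B2}
  B3:  IN={b@B1, d@B2}  OUT={b@B3, d@B2}
  B4:  IN={b@B1, b@B3, d@B2}  OUT={b@B1, b@B3, d@B2}
  B5:  IN={b@B1, b@B3, d@B2}  OUT={a@B5, b@B1, b@B3, c@B5, d@B2}

Merge at B0 (entry node, so the boundary value {} is joined with the incoming edge(s)): IN[B0] = {} ⊔ OUT[B1] = {b@B1}
Applying B0's transfer function to that IN value gives OUT[B0] (row B0 above).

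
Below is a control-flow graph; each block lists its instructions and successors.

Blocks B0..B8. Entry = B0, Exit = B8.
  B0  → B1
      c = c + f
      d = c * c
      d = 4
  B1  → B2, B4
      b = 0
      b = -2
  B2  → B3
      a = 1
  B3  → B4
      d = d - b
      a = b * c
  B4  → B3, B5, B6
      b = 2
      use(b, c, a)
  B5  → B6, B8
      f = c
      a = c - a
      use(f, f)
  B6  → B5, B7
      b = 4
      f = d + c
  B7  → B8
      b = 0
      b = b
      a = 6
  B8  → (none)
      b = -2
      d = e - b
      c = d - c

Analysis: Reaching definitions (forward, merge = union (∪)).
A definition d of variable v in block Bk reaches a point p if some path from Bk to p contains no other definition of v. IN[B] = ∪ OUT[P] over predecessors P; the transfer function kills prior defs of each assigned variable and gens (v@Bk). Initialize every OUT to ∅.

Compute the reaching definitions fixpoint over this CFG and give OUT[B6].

Answer: {a@B3, a@B5, b@B6, c@B0, d@B0, d@B3, f@B6}

Working:
Converged values:
  B0: | IN={} | OUT={c@B0, d@B0}
  B1: | IN={c@B0, d@B0} | OUT={b@B1, c@B0, d@B0}
  B2: | IN={b@B1, c@B0, d@B0} | OUT={a@B2, b@B1, c@B0, d@B0}
  B3: | IN={a@B2, a@B3, b@B1, b@B4, c@B0, d@B0, d@B3} | OUT={a@B3, b@B1, b@B4, c@B0, d@B3}
  B4: | IN={a@B3, b@B1, b@B4, c@B0, d@B0, d@B3} | OUT={a@B3, b@B4, c@B0, d@B0, d@B3}
  B5: | IN={a@B3, a@B5, b@B4, b@B6, c@B0, d@B0, d@B3, f@B6} | OUT={a@B5, b@B4, b@B6, c@B0, d@B0, d@B3, f@B5}
  B6: | IN={a@B3, a@B5, b@B4, b@B6, c@B0, d@B0, d@B3, f@B5} | OUT={a@B3, a@B5, b@B6, c@B0, d@B0, d@B3, f@B6}
  B7: | IN={a@B3, a@B5, b@B6, c@B0, d@B0, d@B3, f@B6} | OUT={a@B7, b@B7, c@B0, d@B0, d@B3, f@B6}
  B8: | IN={a@B5, a@B7, b@B4, b@B6, b@B7, c@B0, d@B0, d@B3, f@B5, f@B6} | OUT={a@B5, a@B7, b@B8, c@B8, d@B8, f@B5, f@B6}

Merge at B6: IN[B6] = OUT[B4] ⊔ OUT[B5] = {a@B3, a@B5, b@B4, b@B6, c@B0, d@B0, d@B3, f@B5}
Applying B6's transfer function to that IN value gives OUT[B6] (row B6 above).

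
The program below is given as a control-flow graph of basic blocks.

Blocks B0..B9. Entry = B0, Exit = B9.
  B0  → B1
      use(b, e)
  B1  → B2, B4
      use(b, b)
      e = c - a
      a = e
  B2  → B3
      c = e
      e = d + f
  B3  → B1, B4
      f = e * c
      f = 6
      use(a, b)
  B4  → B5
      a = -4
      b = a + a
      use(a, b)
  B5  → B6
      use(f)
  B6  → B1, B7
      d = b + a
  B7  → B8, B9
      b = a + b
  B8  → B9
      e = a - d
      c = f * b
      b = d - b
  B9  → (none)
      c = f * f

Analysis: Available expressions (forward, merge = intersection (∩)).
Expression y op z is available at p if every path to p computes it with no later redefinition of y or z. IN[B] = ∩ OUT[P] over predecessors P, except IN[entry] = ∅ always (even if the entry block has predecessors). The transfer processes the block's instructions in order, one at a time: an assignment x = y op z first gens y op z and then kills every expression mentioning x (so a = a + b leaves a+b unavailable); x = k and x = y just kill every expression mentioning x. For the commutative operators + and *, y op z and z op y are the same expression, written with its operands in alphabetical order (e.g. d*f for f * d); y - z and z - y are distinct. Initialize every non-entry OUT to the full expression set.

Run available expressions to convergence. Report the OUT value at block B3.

Converged values:
  B0:   IN={}   OUT={}
  B1:   IN={}   OUT={}
  B2:   IN={}   OUT={d+f}
  B3:   IN={d+f}   OUT={c*e}
  B4:   IN={}   OUT={a+a}
  B5:   IN={a+a}   OUT={a+a}
  B6:   IN={a+a}   OUT={a+a, a+b}
  B7:   IN={a+a, a+b}   OUT={a+a}
  B8:   IN={a+a}   OUT={a+a, a-d}
  B9:   IN={a+a}   OUT={a+a, f*f}

Merge at B3: IN[B3] = OUT[B2] = {d+f}
Applying B3's transfer function to that IN value gives OUT[B3] (row B3 above).

Answer: {c*e}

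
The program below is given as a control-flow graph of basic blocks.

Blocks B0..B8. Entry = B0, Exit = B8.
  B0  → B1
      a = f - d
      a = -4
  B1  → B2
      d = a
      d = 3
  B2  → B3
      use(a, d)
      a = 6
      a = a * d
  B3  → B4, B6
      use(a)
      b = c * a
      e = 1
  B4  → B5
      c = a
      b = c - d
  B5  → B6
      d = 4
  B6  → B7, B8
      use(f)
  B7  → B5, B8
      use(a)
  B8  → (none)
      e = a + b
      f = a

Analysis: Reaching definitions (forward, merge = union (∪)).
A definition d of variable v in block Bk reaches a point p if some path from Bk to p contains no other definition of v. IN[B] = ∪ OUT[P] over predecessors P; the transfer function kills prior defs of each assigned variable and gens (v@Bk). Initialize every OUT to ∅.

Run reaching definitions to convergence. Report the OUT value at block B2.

Answer: {a@B2, d@B1}

Working:
Converged values:
  B0:  IN={}  OUT={a@B0}
  B1:  IN={a@B0}  OUT={a@B0, d@B1}
  B2:  IN={a@B0, d@B1}  OUT={a@B2, d@B1}
  B3:  IN={a@B2, d@B1}  OUT={a@B2, b@B3, d@B1, e@B3}
  B4:  IN={a@B2, b@B3, d@B1, e@B3}  OUT={a@B2, b@B4, c@B4, d@B1, e@B3}
  B5:  IN={a@B2, b@B3, b@B4, c@B4, d@B1, d@B5, e@B3}  OUT={a@B2, b@B3, b@B4, c@B4, d@B5, e@B3}
  B6:  IN={a@B2, b@B3, b@B4, c@B4, d@B1, d@B5, e@B3}  OUT={a@B2, b@B3, b@B4, c@B4, d@B1, d@B5, e@B3}
  B7:  IN={a@B2, b@B3, b@B4, c@B4, d@B1, d@B5, e@B3}  OUT={a@B2, b@B3, b@B4, c@B4, d@B1, d@B5, e@B3}
  B8:  IN={a@B2, b@B3, b@B4, c@B4, d@B1, d@B5, e@B3}  OUT={a@B2, b@B3, b@B4, c@B4, d@B1, d@B5, e@B8, f@B8}

Merge at B2: IN[B2] = OUT[B1] = {a@B0, d@B1}
Applying B2's transfer function to that IN value gives OUT[B2] (row B2 above).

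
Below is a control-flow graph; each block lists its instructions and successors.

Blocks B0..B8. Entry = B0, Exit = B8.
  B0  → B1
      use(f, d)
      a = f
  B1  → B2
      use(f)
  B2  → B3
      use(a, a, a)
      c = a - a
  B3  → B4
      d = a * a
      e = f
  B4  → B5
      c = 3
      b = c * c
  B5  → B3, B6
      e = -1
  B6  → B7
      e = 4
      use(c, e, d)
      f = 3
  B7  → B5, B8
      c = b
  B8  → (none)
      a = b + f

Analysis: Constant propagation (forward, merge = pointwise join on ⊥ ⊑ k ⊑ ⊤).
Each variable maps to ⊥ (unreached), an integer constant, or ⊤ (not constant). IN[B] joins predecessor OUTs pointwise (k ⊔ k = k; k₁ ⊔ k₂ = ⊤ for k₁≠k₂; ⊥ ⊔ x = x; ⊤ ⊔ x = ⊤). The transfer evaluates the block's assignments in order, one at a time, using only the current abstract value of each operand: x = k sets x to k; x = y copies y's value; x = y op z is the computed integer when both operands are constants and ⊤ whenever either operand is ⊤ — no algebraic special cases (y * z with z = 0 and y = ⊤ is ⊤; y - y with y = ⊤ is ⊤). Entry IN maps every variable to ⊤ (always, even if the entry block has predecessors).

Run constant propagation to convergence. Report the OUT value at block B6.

Answer: {a: ⊤, b: 9, c: ⊤, d: ⊤, e: 4, f: 3}

Trace:
Per-block solution:
  B0:  IN=(all ⊤)  OUT=(all ⊤)
  B1:  IN=(all ⊤)  OUT=(all ⊤)
  B2:  IN=(all ⊤)  OUT=(all ⊤)
  B3:  IN=(all ⊤)  OUT=(all ⊤)
  B4:  IN=(all ⊤)  OUT={b:9, c:3; rest ⊤}
  B5:  IN={b:9; rest ⊤}  OUT={b:9, e:-1; rest ⊤}
  B6:  IN={b:9, e:-1; rest ⊤}  OUT={b:9, e:4, f:3; rest ⊤}
  B7:  IN={b:9, e:4, f:3; rest ⊤}  OUT={b:9, c:9, e:4, f:3; rest ⊤}
  B8:  IN={b:9, c:9, e:4, f:3; rest ⊤}  OUT={a:12, b:9, c:9, e:4, f:3; rest ⊤}

Merge at B6: IN[B6] = OUT[B5] = {a: ⊤, b: 9, c: ⊤, d: ⊤, e: -1, f: ⊤}
Applying B6's transfer function to that IN value gives OUT[B6] (row B6 above).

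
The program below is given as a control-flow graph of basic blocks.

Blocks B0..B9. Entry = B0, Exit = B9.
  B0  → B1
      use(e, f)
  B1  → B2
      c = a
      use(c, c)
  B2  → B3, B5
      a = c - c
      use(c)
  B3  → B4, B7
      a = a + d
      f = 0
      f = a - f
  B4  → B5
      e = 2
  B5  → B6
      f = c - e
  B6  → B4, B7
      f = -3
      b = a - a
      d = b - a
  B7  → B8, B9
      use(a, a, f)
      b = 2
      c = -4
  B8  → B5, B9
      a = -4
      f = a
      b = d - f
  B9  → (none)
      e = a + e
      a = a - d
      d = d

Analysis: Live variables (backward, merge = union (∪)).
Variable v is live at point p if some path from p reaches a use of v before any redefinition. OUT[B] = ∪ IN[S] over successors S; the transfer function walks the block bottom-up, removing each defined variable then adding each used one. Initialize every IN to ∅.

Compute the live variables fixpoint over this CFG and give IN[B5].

Converged values:
  B0:  IN={a, d, e, f}  OUT={a, d, e}
  B1:  IN={a, d, e}  OUT={c, d, e}
  B2:  IN={c, d, e}  OUT={a, c, d, e}
  B3:  IN={a, c, d, e}  OUT={a, c, d, e, f}
  B4:  IN={a, c}  OUT={a, c, e}
  B5:  IN={a, c, e}  OUT={a, c, e}
  B6:  IN={a, c, e}  OUT={a, c, d, e, f}
  B7:  IN={a, d, e, f}  OUT={a, c, d, e}
  B8:  IN={c, d, e}  OUT={a, c, d, e}
  B9:  IN={a, d, e}  OUT={}

Merge at B5: OUT[B5] = IN[B6] = {a, c, e}
Applying B5's transfer function to that OUT value gives IN[B5] (row B5 above).

Answer: {a, c, e}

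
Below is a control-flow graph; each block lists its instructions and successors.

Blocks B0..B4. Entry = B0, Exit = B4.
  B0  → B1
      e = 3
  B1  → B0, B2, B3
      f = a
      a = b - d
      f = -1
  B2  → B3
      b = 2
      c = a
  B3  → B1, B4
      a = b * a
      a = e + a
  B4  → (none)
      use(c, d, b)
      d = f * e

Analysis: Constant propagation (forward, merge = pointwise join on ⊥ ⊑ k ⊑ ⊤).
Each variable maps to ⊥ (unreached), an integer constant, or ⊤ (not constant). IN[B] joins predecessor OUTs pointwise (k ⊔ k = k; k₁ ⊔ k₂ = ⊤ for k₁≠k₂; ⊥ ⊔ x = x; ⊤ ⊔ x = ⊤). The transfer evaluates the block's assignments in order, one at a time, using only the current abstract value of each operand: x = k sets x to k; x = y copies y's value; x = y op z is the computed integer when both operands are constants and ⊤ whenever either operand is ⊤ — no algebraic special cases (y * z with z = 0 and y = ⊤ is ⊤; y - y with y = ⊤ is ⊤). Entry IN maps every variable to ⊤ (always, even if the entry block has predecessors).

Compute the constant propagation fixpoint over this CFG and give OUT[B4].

Converged values:
  B0:  IN=(all ⊤)  OUT={e:3; rest ⊤}
  B1:  IN={e:3; rest ⊤}  OUT={e:3, f:-1; rest ⊤}
  B2:  IN={e:3, f:-1; rest ⊤}  OUT={b:2, e:3, f:-1; rest ⊤}
  B3:  IN={e:3, f:-1; rest ⊤}  OUT={e:3, f:-1; rest ⊤}
  B4:  IN={e:3, f:-1; rest ⊤}  OUT={d:-3, e:3, f:-1; rest ⊤}

Merge at B4: IN[B4] = OUT[B3] = {a: ⊤, b: ⊤, c: ⊤, d: ⊤, e: 3, f: -1}
Applying B4's transfer function to that IN value gives OUT[B4] (row B4 above).

Answer: {a: ⊤, b: ⊤, c: ⊤, d: -3, e: 3, f: -1}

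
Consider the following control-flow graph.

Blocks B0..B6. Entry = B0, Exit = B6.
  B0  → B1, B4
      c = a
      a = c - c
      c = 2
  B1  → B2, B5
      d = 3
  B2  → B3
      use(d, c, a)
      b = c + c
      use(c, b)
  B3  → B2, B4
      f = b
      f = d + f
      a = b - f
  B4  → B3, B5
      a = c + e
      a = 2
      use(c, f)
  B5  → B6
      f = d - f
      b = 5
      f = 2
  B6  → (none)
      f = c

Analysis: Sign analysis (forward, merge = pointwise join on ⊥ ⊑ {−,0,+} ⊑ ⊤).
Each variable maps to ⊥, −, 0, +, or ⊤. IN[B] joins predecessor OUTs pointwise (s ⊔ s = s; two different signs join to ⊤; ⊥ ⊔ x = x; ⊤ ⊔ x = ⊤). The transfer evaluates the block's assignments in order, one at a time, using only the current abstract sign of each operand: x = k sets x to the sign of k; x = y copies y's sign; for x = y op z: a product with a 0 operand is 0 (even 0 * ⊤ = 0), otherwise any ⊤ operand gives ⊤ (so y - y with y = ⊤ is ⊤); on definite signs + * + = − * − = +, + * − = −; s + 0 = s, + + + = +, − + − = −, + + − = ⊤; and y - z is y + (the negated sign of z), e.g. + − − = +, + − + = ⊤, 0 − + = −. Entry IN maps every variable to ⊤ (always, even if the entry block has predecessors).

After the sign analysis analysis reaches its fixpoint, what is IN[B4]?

Per-block solution:
  B0:  IN=(all ⊤)  OUT={c:+; rest ⊤}
  B1:  IN={c:+; rest ⊤}  OUT={c:+, d:+; rest ⊤}
  B2:  IN={c:+; rest ⊤}  OUT={b:+, c:+; rest ⊤}
  B3:  IN={c:+; rest ⊤}  OUT={c:+; rest ⊤}
  B4:  IN={c:+; rest ⊤}  OUT={a:+, c:+; rest ⊤}
  B5:  IN={c:+; rest ⊤}  OUT={b:+, c:+, f:+; rest ⊤}
  B6:  IN={b:+, c:+, f:+; rest ⊤}  OUT={b:+, c:+, f:+; rest ⊤}

Merge at B4: IN[B4] = OUT[B0] ⊔ OUT[B3] = {a: ⊤, b: ⊤, c: +, d: ⊤, e: ⊤, f: ⊤}

Answer: {a: ⊤, b: ⊤, c: +, d: ⊤, e: ⊤, f: ⊤}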